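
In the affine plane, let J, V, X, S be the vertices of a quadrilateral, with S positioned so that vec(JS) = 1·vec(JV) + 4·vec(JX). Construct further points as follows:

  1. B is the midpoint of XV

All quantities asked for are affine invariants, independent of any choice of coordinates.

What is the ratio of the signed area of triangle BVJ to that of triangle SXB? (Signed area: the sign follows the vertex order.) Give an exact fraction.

[BVJ]:[SXB] = -1/4

Choose coordinates J = (0, 0), V = (1, 0), X = (0, 1), S = (1, 4).
1. B is the midpoint of XV ⇒ B = (1/2, 1/2)
2·[BVJ] = -1/2, 2·[SXB] = 2
[BVJ]:[SXB] = -1/2:2 = -1/4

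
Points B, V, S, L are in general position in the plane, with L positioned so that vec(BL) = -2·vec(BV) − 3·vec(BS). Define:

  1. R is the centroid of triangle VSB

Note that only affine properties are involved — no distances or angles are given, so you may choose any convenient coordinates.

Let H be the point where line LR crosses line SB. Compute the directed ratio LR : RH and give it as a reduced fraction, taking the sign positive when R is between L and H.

Set B = (0, 0), V = (1, 0), S = (0, 1), L = (-2, -3); any affine frame gives the same invariant.
1. R is the centroid of triangle VSB ⇒ R = (1/3, 1/3)
line LR meets SB at H = (0, -1/7)
R = L + t·(H−L) with t = 7/6, so LR:RH = 7/6:-1/6

LR:RH = -7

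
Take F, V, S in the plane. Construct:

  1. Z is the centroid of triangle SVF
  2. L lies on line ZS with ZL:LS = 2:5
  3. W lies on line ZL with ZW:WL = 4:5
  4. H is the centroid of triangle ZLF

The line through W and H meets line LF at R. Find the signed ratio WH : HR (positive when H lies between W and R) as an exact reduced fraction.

WH:HR = 2/3

Set F = (0, 0), V = (1, 0), S = (0, 1); any affine frame gives the same invariant.
1. Z is the centroid of triangle SVF ⇒ Z = (1/3, 1/3)
2. L lies on line ZS with ZL:LS = 2:5 ⇒ L = (5/21, 11/21)
3. W lies on line ZL with ZW:WL = 4:5 ⇒ W = (55/189, 79/189)
4. H is the centroid of triangle ZLF ⇒ H = (4/21, 2/7)
line WH meets LF at R = (5/126, 11/126)
H = W + t·(R−W) with t = 2/5, so WH:HR = 2/5:3/5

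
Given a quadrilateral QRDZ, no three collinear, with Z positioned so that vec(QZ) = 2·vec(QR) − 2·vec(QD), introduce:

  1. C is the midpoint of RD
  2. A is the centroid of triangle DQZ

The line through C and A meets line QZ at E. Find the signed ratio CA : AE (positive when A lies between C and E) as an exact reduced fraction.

CA:AE = 2

Assign Q = (0, 0), R = (1, 0), D = (0, 1), Z = (2, -2) — the answer is frame-independent, so this choice is without loss of generality.
1. C is the midpoint of RD ⇒ C = (1/2, 1/2)
2. A is the centroid of triangle DQZ ⇒ A = (2/3, -1/3)
line CA meets QZ at E = (3/4, -3/4)
A = C + t·(E−C) with t = 2/3, so CA:AE = 2/3:1/3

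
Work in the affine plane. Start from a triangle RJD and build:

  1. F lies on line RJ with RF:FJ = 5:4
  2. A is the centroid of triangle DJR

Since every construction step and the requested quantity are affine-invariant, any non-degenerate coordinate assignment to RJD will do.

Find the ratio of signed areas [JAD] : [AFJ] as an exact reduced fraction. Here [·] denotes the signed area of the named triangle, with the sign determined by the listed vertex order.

[JAD]:[AFJ] = -9/4

Set R = (0, 0), J = (1, 0), D = (0, 1); any affine frame gives the same invariant.
1. F lies on line RJ with RF:FJ = 5:4 ⇒ F = (5/9, 0)
2. A is the centroid of triangle DJR ⇒ A = (1/3, 1/3)
2·[JAD] = -1/3, 2·[AFJ] = 4/27
[JAD]:[AFJ] = -1/3:4/27 = -9/4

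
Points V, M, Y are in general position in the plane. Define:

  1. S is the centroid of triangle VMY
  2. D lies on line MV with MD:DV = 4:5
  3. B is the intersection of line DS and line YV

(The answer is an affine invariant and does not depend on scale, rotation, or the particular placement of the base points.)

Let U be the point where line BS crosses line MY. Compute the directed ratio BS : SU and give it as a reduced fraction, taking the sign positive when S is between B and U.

BS:SU = -1/2

Assign V = (0, 0), M = (1, 0), Y = (0, 1) — the answer is frame-independent, so this choice is without loss of generality.
1. S is the centroid of triangle VMY ⇒ S = (1/3, 1/3)
2. D lies on line MV with MD:DV = 4:5 ⇒ D = (5/9, 0)
3. B is the intersection of line DS and line YV ⇒ B = (0, 5/6)
line BS meets MY at U = (-1/3, 4/3)
S = B + t·(U−B) with t = -1, so BS:SU = -1:2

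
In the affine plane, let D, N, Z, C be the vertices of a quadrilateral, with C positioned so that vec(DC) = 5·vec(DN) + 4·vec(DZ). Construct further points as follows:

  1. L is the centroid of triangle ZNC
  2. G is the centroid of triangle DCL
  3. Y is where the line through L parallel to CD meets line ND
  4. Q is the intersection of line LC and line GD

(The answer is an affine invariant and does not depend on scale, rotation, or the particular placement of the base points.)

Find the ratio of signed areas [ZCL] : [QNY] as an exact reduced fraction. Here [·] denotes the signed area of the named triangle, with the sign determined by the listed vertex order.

Choose coordinates D = (0, 0), N = (1, 0), Z = (0, 1), C = (5, 4).
1. L is the centroid of triangle ZNC ⇒ L = (2, 5/3)
2. G is the centroid of triangle DCL ⇒ G = (7/3, 17/9)
3. Y is where the line through L parallel to CD meets line ND ⇒ Y = (-1/12, 0)
4. Q is the intersection of line LC and line GD ⇒ Q = (7/2, 17/6)
2·[ZCL] = -8/3, 2·[QNY] = -221/72
[ZCL]:[QNY] = -8/3:-221/72 = 192/221

[ZCL]:[QNY] = 192/221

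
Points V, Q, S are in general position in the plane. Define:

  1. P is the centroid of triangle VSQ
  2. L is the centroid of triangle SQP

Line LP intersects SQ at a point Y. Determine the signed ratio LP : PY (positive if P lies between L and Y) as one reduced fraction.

Work in coordinates with V = (0, 0), Q = (1, 0), S = (0, 1).
1. P is the centroid of triangle VSQ ⇒ P = (1/3, 1/3)
2. L is the centroid of triangle SQP ⇒ L = (4/9, 4/9)
line LP meets SQ at Y = (1/2, 1/2)
P = L + t·(Y−L) with t = -2, so LP:PY = -2:3

LP:PY = -2/3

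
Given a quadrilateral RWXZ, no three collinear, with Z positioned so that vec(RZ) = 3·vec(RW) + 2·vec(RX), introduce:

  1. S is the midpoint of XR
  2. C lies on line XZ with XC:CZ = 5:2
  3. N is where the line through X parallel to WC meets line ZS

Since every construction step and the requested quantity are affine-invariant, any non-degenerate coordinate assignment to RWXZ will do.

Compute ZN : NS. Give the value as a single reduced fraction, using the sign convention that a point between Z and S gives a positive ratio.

ZN:NS = -7

Choose coordinates R = (0, 0), W = (1, 0), X = (0, 1), Z = (3, 2).
1. S is the midpoint of XR ⇒ S = (0, 1/2)
2. C lies on line XZ with XC:CZ = 5:2 ⇒ C = (15/7, 12/7)
3. N is where the line through X parallel to WC meets line ZS ⇒ N = (-1/2, 1/4)
N = Z + t·(S−Z) with t = 7/6, so ZN:NS = t:(1−t) = 7/6:-1/6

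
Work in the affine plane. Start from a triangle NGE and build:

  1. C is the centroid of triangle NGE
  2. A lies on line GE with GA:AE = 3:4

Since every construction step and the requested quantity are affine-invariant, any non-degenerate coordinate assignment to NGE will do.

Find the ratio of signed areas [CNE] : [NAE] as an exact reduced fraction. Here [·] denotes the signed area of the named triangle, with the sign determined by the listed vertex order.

Work in coordinates with N = (0, 0), G = (1, 0), E = (0, 1).
1. C is the centroid of triangle NGE ⇒ C = (1/3, 1/3)
2. A lies on line GE with GA:AE = 3:4 ⇒ A = (4/7, 3/7)
2·[CNE] = -1/3, 2·[NAE] = 4/7
[CNE]:[NAE] = -1/3:4/7 = -7/12

[CNE]:[NAE] = -7/12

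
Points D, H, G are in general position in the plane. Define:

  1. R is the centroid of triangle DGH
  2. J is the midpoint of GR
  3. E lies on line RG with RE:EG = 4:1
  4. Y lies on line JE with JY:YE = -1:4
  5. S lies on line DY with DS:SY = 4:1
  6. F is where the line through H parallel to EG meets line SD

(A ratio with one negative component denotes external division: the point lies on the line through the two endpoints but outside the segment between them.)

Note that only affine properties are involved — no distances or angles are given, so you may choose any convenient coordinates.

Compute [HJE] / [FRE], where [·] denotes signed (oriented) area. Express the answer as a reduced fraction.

Assign D = (0, 0), H = (1, 0), G = (0, 1) — the answer is frame-independent, so this choice is without loss of generality.
1. R is the centroid of triangle DGH ⇒ R = (1/3, 1/3)
2. J is the midpoint of GR ⇒ J = (1/6, 2/3)
3. E lies on line RG with RE:EG = 4:1 ⇒ E = (1/15, 13/15)
4. Y lies on line JE with JY:YE = -1:4 ⇒ Y = (1/5, 3/5)
5. S lies on line DY with DS:SY = 4:1 ⇒ S = (4/25, 12/25)
6. F is where the line through H parallel to EG meets line SD ⇒ F = (2/5, 6/5)
2·[HJE] = -1/10, 2·[FRE] = -4/15
[HJE]:[FRE] = -1/10:-4/15 = 3/8

[HJE]:[FRE] = 3/8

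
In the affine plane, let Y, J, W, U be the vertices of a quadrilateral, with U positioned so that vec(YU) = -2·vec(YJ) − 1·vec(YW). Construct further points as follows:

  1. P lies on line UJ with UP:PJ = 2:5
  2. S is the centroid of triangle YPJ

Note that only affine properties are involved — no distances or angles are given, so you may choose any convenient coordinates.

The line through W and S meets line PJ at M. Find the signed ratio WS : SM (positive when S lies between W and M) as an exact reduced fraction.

Choose coordinates Y = (0, 0), J = (1, 0), W = (0, 1), U = (-2, -1).
1. P lies on line UJ with UP:PJ = 2:5 ⇒ P = (-8/7, -5/7)
2. S is the centroid of triangle YPJ ⇒ S = (-1/21, -5/21)
line WS meets PJ at M = (-4/77, -27/77)
S = W + t·(M−W) with t = 11/12, so WS:SM = 11/12:1/12

WS:SM = 11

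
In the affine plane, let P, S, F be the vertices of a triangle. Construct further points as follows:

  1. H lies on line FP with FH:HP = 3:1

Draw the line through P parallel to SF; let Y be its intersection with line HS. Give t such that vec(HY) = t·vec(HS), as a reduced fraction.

t = -1/3

Set P = (0, 0), S = (1, 0), F = (0, 1); any affine frame gives the same invariant.
1. H lies on line FP with FH:HP = 3:1 ⇒ H = (0, 1/4)
through P parallel to SF: direction (-1, 1); meets HS at Y = (-1/3, 1/3)
Y = H + t·(S−H) with t = -1/3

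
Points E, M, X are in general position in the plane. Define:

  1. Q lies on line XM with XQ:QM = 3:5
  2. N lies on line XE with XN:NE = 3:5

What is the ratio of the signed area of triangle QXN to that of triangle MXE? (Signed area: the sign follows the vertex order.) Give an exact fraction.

Assign E = (0, 0), M = (1, 0), X = (0, 1) — the answer is frame-independent, so this choice is without loss of generality.
1. Q lies on line XM with XQ:QM = 3:5 ⇒ Q = (3/8, 5/8)
2. N lies on line XE with XN:NE = 3:5 ⇒ N = (0, 5/8)
2·[QXN] = 9/64, 2·[MXE] = 1
[QXN]:[MXE] = 9/64:1 = 9/64

[QXN]:[MXE] = 9/64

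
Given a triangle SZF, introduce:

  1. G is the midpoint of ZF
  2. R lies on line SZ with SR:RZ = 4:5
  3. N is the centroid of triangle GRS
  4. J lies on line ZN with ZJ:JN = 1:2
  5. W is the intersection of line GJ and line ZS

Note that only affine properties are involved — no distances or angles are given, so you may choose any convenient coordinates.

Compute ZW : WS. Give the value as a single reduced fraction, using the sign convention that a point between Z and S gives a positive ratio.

Choose coordinates S = (0, 0), Z = (1, 0), F = (0, 1).
1. G is the midpoint of ZF ⇒ G = (1/2, 1/2)
2. R lies on line SZ with SR:RZ = 4:5 ⇒ R = (4/9, 0)
3. N is the centroid of triangle GRS ⇒ N = (17/54, 1/6)
4. J lies on line ZN with ZJ:JN = 1:2 ⇒ J = (125/162, 1/18)
5. W is the intersection of line GJ and line ZS ⇒ W = (29/36, 0)
W = Z + t·(S−Z) with t = 7/36, so ZW:WS = t:(1−t) = 7/36:29/36

ZW:WS = 7/29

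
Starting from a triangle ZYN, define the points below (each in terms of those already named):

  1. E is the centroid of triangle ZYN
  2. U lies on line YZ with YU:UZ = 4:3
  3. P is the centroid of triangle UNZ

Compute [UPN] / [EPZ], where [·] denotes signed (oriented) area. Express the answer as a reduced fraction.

[UPN]:[EPZ] = -9/4

Work in coordinates with Z = (0, 0), Y = (1, 0), N = (0, 1).
1. E is the centroid of triangle ZYN ⇒ E = (1/3, 1/3)
2. U lies on line YZ with YU:UZ = 4:3 ⇒ U = (3/7, 0)
3. P is the centroid of triangle UNZ ⇒ P = (1/7, 1/3)
2·[UPN] = -1/7, 2·[EPZ] = 4/63
[UPN]:[EPZ] = -1/7:4/63 = -9/4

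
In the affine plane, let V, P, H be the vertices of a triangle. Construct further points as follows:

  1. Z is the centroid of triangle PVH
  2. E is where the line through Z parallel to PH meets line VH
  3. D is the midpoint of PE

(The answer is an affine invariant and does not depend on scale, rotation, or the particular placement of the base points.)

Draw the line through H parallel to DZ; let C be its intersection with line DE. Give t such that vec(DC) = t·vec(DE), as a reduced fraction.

Choose coordinates V = (0, 0), P = (1, 0), H = (0, 1).
1. Z is the centroid of triangle PVH ⇒ Z = (1/3, 1/3)
2. E is where the line through Z parallel to PH meets line VH ⇒ E = (0, 2/3)
3. D is the midpoint of PE ⇒ D = (1/2, 1/3)
through H parallel to DZ: direction (-1/6, 0); meets DE at C = (-1/2, 1)
C = D + t·(E−D) with t = 2

t = 2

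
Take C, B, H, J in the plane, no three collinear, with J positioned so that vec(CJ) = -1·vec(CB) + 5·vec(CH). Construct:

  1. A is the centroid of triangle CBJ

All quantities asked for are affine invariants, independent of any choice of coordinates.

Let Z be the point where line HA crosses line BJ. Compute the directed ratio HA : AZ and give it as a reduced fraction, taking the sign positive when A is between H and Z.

HA:AZ = 4/5

Assign C = (0, 0), B = (1, 0), H = (0, 1), J = (-1, 5) — the answer is frame-independent, so this choice is without loss of generality.
1. A is the centroid of triangle CBJ ⇒ A = (0, 5/3)
line HA meets BJ at Z = (0, 5/2)
A = H + t·(Z−H) with t = 4/9, so HA:AZ = 4/9:5/9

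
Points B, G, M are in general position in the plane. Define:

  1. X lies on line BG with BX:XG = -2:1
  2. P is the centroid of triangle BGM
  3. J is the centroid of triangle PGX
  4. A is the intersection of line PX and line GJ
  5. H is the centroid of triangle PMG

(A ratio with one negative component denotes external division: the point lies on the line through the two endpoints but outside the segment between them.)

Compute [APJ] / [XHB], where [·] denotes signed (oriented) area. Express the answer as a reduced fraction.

Assign B = (0, 0), G = (1, 0), M = (0, 1) — the answer is frame-independent, so this choice is without loss of generality.
1. X lies on line BG with BX:XG = -2:1 ⇒ X = (2, 0)
2. P is the centroid of triangle BGM ⇒ P = (1/3, 1/3)
3. J is the centroid of triangle PGX ⇒ J = (10/9, 1/9)
4. A is the intersection of line PX and line GJ ⇒ A = (7/6, 1/6)
5. H is the centroid of triangle PMG ⇒ H = (4/9, 4/9)
2·[APJ] = 1/18, 2·[XHB] = 8/9
[APJ]:[XHB] = 1/18:8/9 = 1/16

[APJ]:[XHB] = 1/16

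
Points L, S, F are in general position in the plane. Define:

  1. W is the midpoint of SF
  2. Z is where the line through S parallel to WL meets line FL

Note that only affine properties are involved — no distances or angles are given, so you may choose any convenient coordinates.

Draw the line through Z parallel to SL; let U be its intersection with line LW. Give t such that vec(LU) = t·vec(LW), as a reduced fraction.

Work in coordinates with L = (0, 0), S = (1, 0), F = (0, 1).
1. W is the midpoint of SF ⇒ W = (1/2, 1/2)
2. Z is where the line through S parallel to WL meets line FL ⇒ Z = (0, -1)
through Z parallel to SL: direction (-1, 0); meets LW at U = (-1, -1)
U = L + t·(W−L) with t = -2

t = -2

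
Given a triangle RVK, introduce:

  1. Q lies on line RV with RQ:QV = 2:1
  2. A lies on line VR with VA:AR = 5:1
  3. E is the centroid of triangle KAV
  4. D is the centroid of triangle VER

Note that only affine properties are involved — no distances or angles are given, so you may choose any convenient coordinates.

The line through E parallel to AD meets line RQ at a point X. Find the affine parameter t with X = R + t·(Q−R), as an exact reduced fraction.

Assign R = (0, 0), V = (1, 0), K = (0, 1) — the answer is frame-independent, so this choice is without loss of generality.
1. Q lies on line RV with RQ:QV = 2:1 ⇒ Q = (2/3, 0)
2. A lies on line VR with VA:AR = 5:1 ⇒ A = (1/6, 0)
3. E is the centroid of triangle KAV ⇒ E = (7/18, 1/3)
4. D is the centroid of triangle VER ⇒ D = (25/54, 1/9)
through E parallel to AD: direction (8/27, 1/9); meets RQ at X = (-1/2, 0)
X = R + t·(Q−R) with t = -3/4

t = -3/4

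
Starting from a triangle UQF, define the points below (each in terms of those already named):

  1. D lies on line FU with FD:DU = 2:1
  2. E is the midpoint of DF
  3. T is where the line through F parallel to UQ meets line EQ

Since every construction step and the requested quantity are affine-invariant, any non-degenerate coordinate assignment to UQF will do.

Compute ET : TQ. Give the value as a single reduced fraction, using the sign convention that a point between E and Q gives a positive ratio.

ET:TQ = -1/3

Work in coordinates with U = (0, 0), Q = (1, 0), F = (0, 1).
1. D lies on line FU with FD:DU = 2:1 ⇒ D = (0, 1/3)
2. E is the midpoint of DF ⇒ E = (0, 2/3)
3. T is where the line through F parallel to UQ meets line EQ ⇒ T = (-1/2, 1)
T = E + t·(Q−E) with t = -1/2, so ET:TQ = t:(1−t) = -1/2:3/2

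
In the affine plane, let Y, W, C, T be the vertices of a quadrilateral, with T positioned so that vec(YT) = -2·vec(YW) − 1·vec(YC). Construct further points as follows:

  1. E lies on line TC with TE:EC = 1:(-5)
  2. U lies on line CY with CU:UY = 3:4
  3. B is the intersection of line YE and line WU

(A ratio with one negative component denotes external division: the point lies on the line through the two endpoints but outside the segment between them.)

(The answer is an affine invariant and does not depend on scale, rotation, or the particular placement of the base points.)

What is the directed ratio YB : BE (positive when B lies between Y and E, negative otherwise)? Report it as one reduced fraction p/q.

Work in coordinates with Y = (0, 0), W = (1, 0), C = (0, 1), T = (-2, -1).
1. E lies on line TC with TE:EC = 1:(-5) ⇒ E = (-5/2, -3/2)
2. U lies on line CY with CU:UY = 3:4 ⇒ U = (0, 4/7)
3. B is the intersection of line YE and line WU ⇒ B = (20/41, 12/41)
B = Y + t·(E−Y) with t = -8/41, so YB:BE = t:(1−t) = -8/41:49/41

YB:BE = -8/49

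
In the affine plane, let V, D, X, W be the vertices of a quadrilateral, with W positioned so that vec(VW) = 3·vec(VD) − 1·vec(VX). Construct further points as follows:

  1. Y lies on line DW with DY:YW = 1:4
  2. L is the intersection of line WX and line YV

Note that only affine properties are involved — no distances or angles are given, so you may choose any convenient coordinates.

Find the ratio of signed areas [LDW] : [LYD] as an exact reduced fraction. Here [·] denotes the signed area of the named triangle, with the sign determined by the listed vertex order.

[LDW]:[LYD] = -5

Work in coordinates with V = (0, 0), D = (1, 0), X = (0, 1), W = (3, -1).
1. Y lies on line DW with DY:YW = 1:4 ⇒ Y = (7/5, -1/5)
2. L is the intersection of line WX and line YV ⇒ L = (21/11, -3/11)
2·[LDW] = 4/11, 2·[LYD] = -4/55
[LDW]:[LYD] = 4/11:-4/55 = -5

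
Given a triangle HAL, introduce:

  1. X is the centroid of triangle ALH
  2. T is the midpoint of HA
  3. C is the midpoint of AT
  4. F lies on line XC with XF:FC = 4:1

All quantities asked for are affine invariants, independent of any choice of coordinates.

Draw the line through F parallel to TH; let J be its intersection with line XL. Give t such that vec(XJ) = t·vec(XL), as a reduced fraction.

t = -2/5

Set H = (0, 0), A = (1, 0), L = (0, 1); any affine frame gives the same invariant.
1. X is the centroid of triangle ALH ⇒ X = (1/3, 1/3)
2. T is the midpoint of HA ⇒ T = (1/2, 0)
3. C is the midpoint of AT ⇒ C = (3/4, 0)
4. F lies on line XC with XF:FC = 4:1 ⇒ F = (2/3, 1/15)
through F parallel to TH: direction (-1/2, 0); meets XL at J = (7/15, 1/15)
J = X + t·(L−X) with t = -2/5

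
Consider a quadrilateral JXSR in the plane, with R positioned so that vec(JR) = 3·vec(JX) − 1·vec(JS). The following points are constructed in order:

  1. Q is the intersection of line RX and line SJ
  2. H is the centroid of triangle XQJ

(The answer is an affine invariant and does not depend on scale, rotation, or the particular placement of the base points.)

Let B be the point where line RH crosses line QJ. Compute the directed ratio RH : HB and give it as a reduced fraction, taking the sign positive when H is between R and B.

Set J = (0, 0), X = (1, 0), S = (0, 1), R = (3, -1); any affine frame gives the same invariant.
1. Q is the intersection of line RX and line SJ ⇒ Q = (0, 1/2)
2. H is the centroid of triangle XQJ ⇒ H = (1/3, 1/6)
line RH meets QJ at B = (0, 5/16)
H = R + t·(B−R) with t = 8/9, so RH:HB = 8/9:1/9

RH:HB = 8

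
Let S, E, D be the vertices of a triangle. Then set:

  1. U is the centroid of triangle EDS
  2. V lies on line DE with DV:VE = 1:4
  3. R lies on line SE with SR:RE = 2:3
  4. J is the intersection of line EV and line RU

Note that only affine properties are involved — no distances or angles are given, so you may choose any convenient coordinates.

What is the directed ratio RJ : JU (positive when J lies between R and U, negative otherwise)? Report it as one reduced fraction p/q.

Set S = (0, 0), E = (1, 0), D = (0, 1); any affine frame gives the same invariant.
1. U is the centroid of triangle EDS ⇒ U = (1/3, 1/3)
2. V lies on line DE with DV:VE = 1:4 ⇒ V = (1/5, 4/5)
3. R lies on line SE with SR:RE = 2:3 ⇒ R = (2/5, 0)
4. J is the intersection of line EV and line RU ⇒ J = (1/4, 3/4)
J = R + t·(U−R) with t = 9/4, so RJ:JU = t:(1−t) = 9/4:-5/4

RJ:JU = -9/5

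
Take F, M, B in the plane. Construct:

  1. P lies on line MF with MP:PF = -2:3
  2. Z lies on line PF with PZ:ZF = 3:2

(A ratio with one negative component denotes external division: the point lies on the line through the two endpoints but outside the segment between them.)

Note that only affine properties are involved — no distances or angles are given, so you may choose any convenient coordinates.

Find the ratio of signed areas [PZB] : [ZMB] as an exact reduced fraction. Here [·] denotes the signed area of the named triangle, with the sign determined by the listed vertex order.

[PZB]:[ZMB] = 9

Assign F = (0, 0), M = (1, 0), B = (0, 1) — the answer is frame-independent, so this choice is without loss of generality.
1. P lies on line MF with MP:PF = -2:3 ⇒ P = (3, 0)
2. Z lies on line PF with PZ:ZF = 3:2 ⇒ Z = (6/5, 0)
2·[PZB] = -9/5, 2·[ZMB] = -1/5
[PZB]:[ZMB] = -9/5:-1/5 = 9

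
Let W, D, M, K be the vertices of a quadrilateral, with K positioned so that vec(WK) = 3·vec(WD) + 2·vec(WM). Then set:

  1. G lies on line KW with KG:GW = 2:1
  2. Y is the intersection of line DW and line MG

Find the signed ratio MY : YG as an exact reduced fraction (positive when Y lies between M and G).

Choose coordinates W = (0, 0), D = (1, 0), M = (0, 1), K = (3, 2).
1. G lies on line KW with KG:GW = 2:1 ⇒ G = (1, 2/3)
2. Y is the intersection of line DW and line MG ⇒ Y = (3, 0)
Y = M + t·(G−M) with t = 3, so MY:YG = t:(1−t) = 3:-2

MY:YG = -3/2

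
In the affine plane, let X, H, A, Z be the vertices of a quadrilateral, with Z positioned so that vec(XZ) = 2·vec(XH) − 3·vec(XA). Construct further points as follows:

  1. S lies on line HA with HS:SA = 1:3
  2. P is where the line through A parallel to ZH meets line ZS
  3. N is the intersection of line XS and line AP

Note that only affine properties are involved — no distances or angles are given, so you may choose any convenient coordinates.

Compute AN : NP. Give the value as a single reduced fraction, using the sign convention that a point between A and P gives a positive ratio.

AN:NP = -1/11

Set X = (0, 0), H = (1, 0), A = (0, 1), Z = (2, -3); any affine frame gives the same invariant.
1. S lies on line HA with HS:SA = 1:3 ⇒ S = (3/4, 1/4)
2. P is where the line through A parallel to ZH meets line ZS ⇒ P = (-3, 10)
3. N is the intersection of line XS and line AP ⇒ N = (3/10, 1/10)
N = A + t·(P−A) with t = -1/10, so AN:NP = t:(1−t) = -1/10:11/10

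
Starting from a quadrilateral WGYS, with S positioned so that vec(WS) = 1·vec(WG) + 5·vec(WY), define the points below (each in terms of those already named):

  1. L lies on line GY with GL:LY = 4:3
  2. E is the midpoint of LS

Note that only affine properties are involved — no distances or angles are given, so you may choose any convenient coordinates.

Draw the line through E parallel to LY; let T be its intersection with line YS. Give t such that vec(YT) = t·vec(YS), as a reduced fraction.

t = 1/2

Choose coordinates W = (0, 0), G = (1, 0), Y = (0, 1), S = (1, 5).
1. L lies on line GY with GL:LY = 4:3 ⇒ L = (3/7, 4/7)
2. E is the midpoint of LS ⇒ E = (5/7, 39/14)
through E parallel to LY: direction (-3/7, 3/7); meets YS at T = (1/2, 3)
T = Y + t·(S−Y) with t = 1/2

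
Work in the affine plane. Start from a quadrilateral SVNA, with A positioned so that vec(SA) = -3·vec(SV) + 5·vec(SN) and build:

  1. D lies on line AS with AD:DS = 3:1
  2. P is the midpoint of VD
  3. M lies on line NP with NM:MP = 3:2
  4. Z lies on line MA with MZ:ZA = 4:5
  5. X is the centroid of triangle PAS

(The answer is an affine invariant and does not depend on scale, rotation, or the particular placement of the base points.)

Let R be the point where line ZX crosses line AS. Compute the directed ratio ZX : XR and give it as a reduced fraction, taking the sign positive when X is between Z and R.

Set S = (0, 0), V = (1, 0), N = (0, 1), A = (-3, 5); any affine frame gives the same invariant.
1. D lies on line AS with AD:DS = 3:1 ⇒ D = (-3/4, 5/4)
2. P is the midpoint of VD ⇒ P = (1/8, 5/8)
3. M lies on line NP with NM:MP = 3:2 ⇒ M = (3/40, 31/40)
4. Z lies on line MA with MZ:ZA = 4:5 ⇒ Z = (-31/24, 191/72)
5. X is the centroid of triangle PAS ⇒ X = (-23/24, 15/8)
line ZX meets AS at R = (-13/24, 65/72)
X = Z + t·(R−Z) with t = 4/9, so ZX:XR = 4/9:5/9

ZX:XR = 4/5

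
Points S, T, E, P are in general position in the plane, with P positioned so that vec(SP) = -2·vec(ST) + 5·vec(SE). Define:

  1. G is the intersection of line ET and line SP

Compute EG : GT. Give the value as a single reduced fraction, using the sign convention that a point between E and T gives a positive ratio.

EG:GT = -2/5

Choose coordinates S = (0, 0), T = (1, 0), E = (0, 1), P = (-2, 5).
1. G is the intersection of line ET and line SP ⇒ G = (-2/3, 5/3)
G = E + t·(T−E) with t = -2/3, so EG:GT = t:(1−t) = -2/3:5/3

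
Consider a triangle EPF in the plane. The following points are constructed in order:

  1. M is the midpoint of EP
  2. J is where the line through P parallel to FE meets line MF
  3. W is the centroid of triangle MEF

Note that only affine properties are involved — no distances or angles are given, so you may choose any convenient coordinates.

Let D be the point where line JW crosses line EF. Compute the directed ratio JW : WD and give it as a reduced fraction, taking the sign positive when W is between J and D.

Set E = (0, 0), P = (1, 0), F = (0, 1); any affine frame gives the same invariant.
1. M is the midpoint of EP ⇒ M = (1/2, 0)
2. J is where the line through P parallel to FE meets line MF ⇒ J = (1, -1)
3. W is the centroid of triangle MEF ⇒ W = (1/6, 1/3)
line JW meets EF at D = (0, 3/5)
W = J + t·(D−J) with t = 5/6, so JW:WD = 5/6:1/6

JW:WD = 5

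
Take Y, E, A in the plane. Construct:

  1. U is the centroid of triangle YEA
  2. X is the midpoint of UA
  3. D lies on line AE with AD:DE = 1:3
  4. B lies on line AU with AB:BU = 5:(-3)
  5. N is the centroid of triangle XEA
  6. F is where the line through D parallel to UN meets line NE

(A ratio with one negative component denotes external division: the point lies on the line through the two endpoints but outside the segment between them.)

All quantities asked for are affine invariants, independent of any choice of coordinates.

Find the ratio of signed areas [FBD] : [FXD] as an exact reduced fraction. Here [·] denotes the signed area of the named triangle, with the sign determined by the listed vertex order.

Work in coordinates with Y = (0, 0), E = (1, 0), A = (0, 1).
1. U is the centroid of triangle YEA ⇒ U = (1/3, 1/3)
2. X is the midpoint of UA ⇒ X = (1/6, 2/3)
3. D lies on line AE with AD:DE = 1:3 ⇒ D = (1/4, 3/4)
4. B lies on line AU with AB:BU = 5:(-3) ⇒ B = (5/6, -2/3)
5. N is the centroid of triangle XEA ⇒ N = (7/18, 5/9)
6. F is where the line through D parallel to UN meets line NE ⇒ F = (17/72, 25/36)
2·[FBD] = 5/96, 2·[FXD] = -1/288
[FBD]:[FXD] = 5/96:-1/288 = -15

[FBD]:[FXD] = -15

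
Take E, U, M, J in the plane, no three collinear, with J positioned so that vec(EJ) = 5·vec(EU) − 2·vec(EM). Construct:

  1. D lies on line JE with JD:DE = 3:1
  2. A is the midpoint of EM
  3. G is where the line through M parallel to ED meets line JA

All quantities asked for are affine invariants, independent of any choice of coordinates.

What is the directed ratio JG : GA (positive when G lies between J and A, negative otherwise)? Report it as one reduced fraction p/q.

JG:GA = -2

Choose coordinates E = (0, 0), U = (1, 0), M = (0, 1), J = (5, -2).
1. D lies on line JE with JD:DE = 3:1 ⇒ D = (5/4, -1/2)
2. A is the midpoint of EM ⇒ A = (0, 1/2)
3. G is where the line through M parallel to ED meets line JA ⇒ G = (-5, 3)
G = J + t·(A−J) with t = 2, so JG:GA = t:(1−t) = 2:-1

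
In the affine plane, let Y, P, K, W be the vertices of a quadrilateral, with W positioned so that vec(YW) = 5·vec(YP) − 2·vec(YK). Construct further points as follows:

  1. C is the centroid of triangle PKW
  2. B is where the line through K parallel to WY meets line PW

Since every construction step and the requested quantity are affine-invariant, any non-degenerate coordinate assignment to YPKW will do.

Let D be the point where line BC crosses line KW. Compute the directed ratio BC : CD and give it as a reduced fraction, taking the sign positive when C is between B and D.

BC:CD = 13/2

Set Y = (0, 0), P = (1, 0), K = (0, 1), W = (5, -2); any affine frame gives the same invariant.
1. C is the centroid of triangle PKW ⇒ C = (2, -1/3)
2. B is where the line through K parallel to WY meets line PW ⇒ B = (-5, 3)
line BC meets KW at D = (40/13, -11/13)
C = B + t·(D−B) with t = 13/15, so BC:CD = 13/15:2/15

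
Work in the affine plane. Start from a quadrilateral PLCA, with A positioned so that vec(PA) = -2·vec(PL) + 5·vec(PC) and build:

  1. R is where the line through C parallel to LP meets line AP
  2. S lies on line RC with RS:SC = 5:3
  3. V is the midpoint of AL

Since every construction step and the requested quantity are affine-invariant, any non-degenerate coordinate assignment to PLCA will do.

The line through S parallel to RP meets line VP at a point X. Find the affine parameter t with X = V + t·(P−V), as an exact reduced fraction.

t = 1/2

Work in coordinates with P = (0, 0), L = (1, 0), C = (0, 1), A = (-2, 5).
1. R is where the line through C parallel to LP meets line AP ⇒ R = (-2/5, 1)
2. S lies on line RC with RS:SC = 5:3 ⇒ S = (-3/20, 1)
3. V is the midpoint of AL ⇒ V = (-1/2, 5/2)
through S parallel to RP: direction (2/5, -1); meets VP at X = (-1/4, 5/4)
X = V + t·(P−V) with t = 1/2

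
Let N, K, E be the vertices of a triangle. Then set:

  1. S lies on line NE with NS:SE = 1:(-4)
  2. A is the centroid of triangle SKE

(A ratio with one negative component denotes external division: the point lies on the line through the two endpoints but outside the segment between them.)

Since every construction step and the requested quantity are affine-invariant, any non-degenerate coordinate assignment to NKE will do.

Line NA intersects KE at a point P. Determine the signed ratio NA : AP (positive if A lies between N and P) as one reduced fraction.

NA:AP = 5/4

Choose coordinates N = (0, 0), K = (1, 0), E = (0, 1).
1. S lies on line NE with NS:SE = 1:(-4) ⇒ S = (0, -1/3)
2. A is the centroid of triangle SKE ⇒ A = (1/3, 2/9)
line NA meets KE at P = (3/5, 2/5)
A = N + t·(P−N) with t = 5/9, so NA:AP = 5/9:4/9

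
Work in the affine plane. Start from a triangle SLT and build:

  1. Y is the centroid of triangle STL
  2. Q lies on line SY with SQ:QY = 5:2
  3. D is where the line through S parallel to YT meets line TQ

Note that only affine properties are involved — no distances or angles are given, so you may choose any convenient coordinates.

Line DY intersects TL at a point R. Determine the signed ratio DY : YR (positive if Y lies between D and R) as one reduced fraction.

DY:YR = 9/2

Work in coordinates with S = (0, 0), L = (1, 0), T = (0, 1).
1. Y is the centroid of triangle STL ⇒ Y = (1/3, 1/3)
2. Q lies on line SY with SQ:QY = 5:2 ⇒ Q = (5/21, 5/21)
3. D is where the line through S parallel to YT meets line TQ ⇒ D = (5/6, -5/3)
line DY meets TL at R = (2/9, 7/9)
Y = D + t·(R−D) with t = 9/11, so DY:YR = 9/11:2/11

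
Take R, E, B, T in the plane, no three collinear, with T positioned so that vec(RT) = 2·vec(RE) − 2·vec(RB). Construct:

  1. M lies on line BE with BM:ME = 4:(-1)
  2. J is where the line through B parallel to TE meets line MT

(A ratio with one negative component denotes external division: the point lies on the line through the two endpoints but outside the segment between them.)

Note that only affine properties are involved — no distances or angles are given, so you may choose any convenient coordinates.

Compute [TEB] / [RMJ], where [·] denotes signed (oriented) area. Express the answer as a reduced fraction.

[TEB]:[RMJ] = -1/8

Work in coordinates with R = (0, 0), E = (1, 0), B = (0, 1), T = (2, -2).
1. M lies on line BE with BM:ME = 4:(-1) ⇒ M = (4/3, -1/3)
2. J is where the line through B parallel to TE meets line MT ⇒ J = (4, -7)
2·[TEB] = 1, 2·[RMJ] = -8
[TEB]:[RMJ] = 1:-8 = -1/8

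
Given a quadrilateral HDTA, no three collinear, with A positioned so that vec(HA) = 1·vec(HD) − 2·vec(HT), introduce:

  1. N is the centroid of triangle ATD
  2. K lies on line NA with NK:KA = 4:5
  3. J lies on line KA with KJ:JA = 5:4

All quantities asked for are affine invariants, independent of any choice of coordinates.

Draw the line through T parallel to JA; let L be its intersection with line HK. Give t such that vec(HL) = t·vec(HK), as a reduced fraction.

Choose coordinates H = (0, 0), D = (1, 0), T = (0, 1), A = (1, -2).
1. N is the centroid of triangle ATD ⇒ N = (2/3, -1/3)
2. K lies on line NA with NK:KA = 4:5 ⇒ K = (22/27, -29/27)
3. J lies on line KA with KJ:JA = 5:4 ⇒ J = (223/243, -386/243)
through T parallel to JA: direction (20/243, -100/243); meets HK at L = (22/81, -29/81)
L = H + t·(K−H) with t = 1/3

t = 1/3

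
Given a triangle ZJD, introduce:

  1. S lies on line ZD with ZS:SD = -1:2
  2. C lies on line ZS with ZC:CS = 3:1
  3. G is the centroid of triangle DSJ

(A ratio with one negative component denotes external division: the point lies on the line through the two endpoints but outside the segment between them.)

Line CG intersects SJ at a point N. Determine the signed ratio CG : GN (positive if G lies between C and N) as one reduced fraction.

CG:GN = -5/8

Work in coordinates with Z = (0, 0), J = (1, 0), D = (0, 1).
1. S lies on line ZD with ZS:SD = -1:2 ⇒ S = (0, -1)
2. C lies on line ZS with ZC:CS = 3:1 ⇒ C = (0, -3/4)
3. G is the centroid of triangle DSJ ⇒ G = (1/3, 0)
line CG meets SJ at N = (-1/5, -6/5)
G = C + t·(N−C) with t = -5/3, so CG:GN = -5/3:8/3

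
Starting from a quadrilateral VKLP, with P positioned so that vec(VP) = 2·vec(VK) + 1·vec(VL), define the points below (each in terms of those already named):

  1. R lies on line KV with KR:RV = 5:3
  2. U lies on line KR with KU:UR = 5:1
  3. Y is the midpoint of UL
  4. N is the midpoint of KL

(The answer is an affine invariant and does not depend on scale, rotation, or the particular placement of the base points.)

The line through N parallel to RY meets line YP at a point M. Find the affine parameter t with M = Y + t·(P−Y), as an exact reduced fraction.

Set V = (0, 0), K = (1, 0), L = (0, 1), P = (2, 1); any affine frame gives the same invariant.
1. R lies on line KV with KR:RV = 5:3 ⇒ R = (3/8, 0)
2. U lies on line KR with KU:UR = 5:1 ⇒ U = (23/48, 0)
3. Y is the midpoint of UL ⇒ Y = (23/96, 1/2)
4. N is the midpoint of KL ⇒ N = (1/2, 1/2)
through N parallel to RY: direction (-13/96, 1/2); meets YP at M = (647/1344, 207/364)
M = Y + t·(P−Y) with t = 25/182

t = 25/182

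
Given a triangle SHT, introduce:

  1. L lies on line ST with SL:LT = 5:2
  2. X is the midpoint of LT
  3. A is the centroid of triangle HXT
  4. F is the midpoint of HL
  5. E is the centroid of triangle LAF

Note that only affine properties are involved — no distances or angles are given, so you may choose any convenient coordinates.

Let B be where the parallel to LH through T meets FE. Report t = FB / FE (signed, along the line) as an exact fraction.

t = 6

Work in coordinates with S = (0, 0), H = (1, 0), T = (0, 1).
1. L lies on line ST with SL:LT = 5:2 ⇒ L = (0, 5/7)
2. X is the midpoint of LT ⇒ X = (0, 6/7)
3. A is the centroid of triangle HXT ⇒ A = (1/3, 13/21)
4. F is the midpoint of HL ⇒ F = (1/2, 5/14)
5. E is the centroid of triangle LAF ⇒ E = (5/18, 71/126)
through T parallel to LH: direction (1, -5/7); meets FE at B = (-5/6, 67/42)
B = F + t·(E−F) with t = 6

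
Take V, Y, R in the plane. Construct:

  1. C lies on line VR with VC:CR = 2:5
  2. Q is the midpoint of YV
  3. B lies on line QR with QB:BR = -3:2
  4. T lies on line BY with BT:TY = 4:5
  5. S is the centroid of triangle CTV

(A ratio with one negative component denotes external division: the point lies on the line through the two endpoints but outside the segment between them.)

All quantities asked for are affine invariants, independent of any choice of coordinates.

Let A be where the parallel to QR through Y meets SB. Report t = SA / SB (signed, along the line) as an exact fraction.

Set V = (0, 0), Y = (1, 0), R = (0, 1); any affine frame gives the same invariant.
1. C lies on line VR with VC:CR = 2:5 ⇒ C = (0, 2/7)
2. Q is the midpoint of YV ⇒ Q = (1/2, 0)
3. B lies on line QR with QB:BR = -3:2 ⇒ B = (-1, 3)
4. T lies on line BY with BT:TY = 4:5 ⇒ T = (-1/9, 5/3)
5. S is the centroid of triangle CTV ⇒ S = (-1/27, 41/63)
through Y parallel to QR: direction (-1/2, 1); meets SB at A = (-131/40, 171/20)
A = S + t·(B−S) with t = 269/80

t = 269/80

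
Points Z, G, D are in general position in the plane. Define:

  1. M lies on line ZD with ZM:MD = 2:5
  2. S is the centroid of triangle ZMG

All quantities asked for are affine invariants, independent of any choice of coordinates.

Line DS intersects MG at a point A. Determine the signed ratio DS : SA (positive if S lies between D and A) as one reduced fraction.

DS:SA = -17/2

Work in coordinates with Z = (0, 0), G = (1, 0), D = (0, 1).
1. M lies on line ZD with ZM:MD = 2:5 ⇒ M = (0, 2/7)
2. S is the centroid of triangle ZMG ⇒ S = (1/3, 2/21)
line DS meets MG at A = (5/17, 24/119)
S = D + t·(A−D) with t = 17/15, so DS:SA = 17/15:-2/15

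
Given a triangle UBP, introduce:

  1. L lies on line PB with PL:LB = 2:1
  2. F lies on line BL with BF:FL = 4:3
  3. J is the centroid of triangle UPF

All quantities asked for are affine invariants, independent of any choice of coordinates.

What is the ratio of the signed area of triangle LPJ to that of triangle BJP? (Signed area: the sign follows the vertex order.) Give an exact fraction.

[LPJ]:[BJP] = -2/3

Choose coordinates U = (0, 0), B = (1, 0), P = (0, 1).
1. L lies on line PB with PL:LB = 2:1 ⇒ L = (2/3, 1/3)
2. F lies on line BL with BF:FL = 4:3 ⇒ F = (17/21, 4/21)
3. J is the centroid of triangle UPF ⇒ J = (17/63, 25/63)
2·[LPJ] = 2/9, 2·[BJP] = -1/3
[LPJ]:[BJP] = 2/9:-1/3 = -2/3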